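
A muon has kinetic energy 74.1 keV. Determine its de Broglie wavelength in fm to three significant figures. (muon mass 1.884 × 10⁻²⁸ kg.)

KE = 74.1 keV = 1.187 × 10⁻¹⁴ J.
p = √(2mKE) = √(2 × 1.884 × 10⁻²⁸ × 1.187 × 10⁻¹⁴) = 2.115 × 10⁻²¹ kg·m/s.
λ = h/p = 6.626 × 10⁻³⁴ / 2.115 × 10⁻²¹ = 3.13 × 10⁻¹³ m = 313 fm.

λ = 313 fm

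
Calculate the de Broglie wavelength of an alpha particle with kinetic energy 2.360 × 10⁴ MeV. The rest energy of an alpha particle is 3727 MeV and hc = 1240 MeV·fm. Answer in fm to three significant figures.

λ = 0.0458 fm

Total energy E = KE + m₀c² = 2.360 × 10⁴ + 3727 = 27327 MeV.
(pc)² = E² − (m₀c²)² = (27327)² − (3727)² = 7.329 × 10⁸ MeV², so pc = 2.707 × 10⁴ MeV.
λ = hc/(pc) = 1240 MeV·fm / 2.707 × 10⁴ MeV = 0.0458 fm.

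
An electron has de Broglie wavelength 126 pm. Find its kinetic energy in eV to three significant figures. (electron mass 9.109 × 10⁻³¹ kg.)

KE = 94.8 eV

p = h/λ = 6.626 × 10⁻³⁴ / 1.260 × 10⁻¹⁰ = 5.259 × 10⁻²⁴ kg·m/s.
KE = p²/(2m) = (5.259 × 10⁻²⁴)² / (2 × 9.109 × 10⁻³¹) = 1.518 × 10⁻¹⁷ J = 94.8 eV.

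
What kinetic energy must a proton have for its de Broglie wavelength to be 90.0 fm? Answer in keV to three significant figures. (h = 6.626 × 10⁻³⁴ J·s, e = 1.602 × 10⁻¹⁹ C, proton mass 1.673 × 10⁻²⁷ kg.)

KE = 101 keV

p = h/λ = 6.626 × 10⁻³⁴ / 9.000 × 10⁻¹⁴ = 7.362 × 10⁻²¹ kg·m/s.
KE = p²/(2m) = (7.362 × 10⁻²¹)² / (2 × 1.673 × 10⁻²⁷) = 1.620 × 10⁻¹⁴ J = 101 keV.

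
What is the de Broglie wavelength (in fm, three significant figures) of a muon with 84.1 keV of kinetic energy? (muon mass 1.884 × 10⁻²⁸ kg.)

λ = 294 fm

KE = 84.1 keV = 1.347 × 10⁻¹⁴ J.
p = √(2mKE) = √(2 × 1.884 × 10⁻²⁸ × 1.347 × 10⁻¹⁴) = 2.253 × 10⁻²¹ kg·m/s.
λ = h/p = 6.626 × 10⁻³⁴ / 2.253 × 10⁻²¹ = 2.94 × 10⁻¹³ m = 294 fm.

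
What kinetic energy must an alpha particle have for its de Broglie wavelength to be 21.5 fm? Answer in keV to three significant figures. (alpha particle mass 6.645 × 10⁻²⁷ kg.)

p = h/λ = 6.626 × 10⁻³⁴ / 2.150 × 10⁻¹⁴ = 3.082 × 10⁻²⁰ kg·m/s.
KE = p²/(2m) = (3.082 × 10⁻²⁰)² / (2 × 6.645 × 10⁻²⁷) = 7.147 × 10⁻¹⁴ J = 446 keV.

KE = 446 keV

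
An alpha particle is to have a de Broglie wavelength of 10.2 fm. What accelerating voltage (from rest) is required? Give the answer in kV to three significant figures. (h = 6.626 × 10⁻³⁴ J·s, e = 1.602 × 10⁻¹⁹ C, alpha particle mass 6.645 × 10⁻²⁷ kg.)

V = 991 kV

p = h/λ = 6.626 × 10⁻³⁴ / 1.020 × 10⁻¹⁴ = 6.496 × 10⁻²⁰ kg·m/s.
KE = p²/(2m) = 3.175 × 10⁻¹³ J.
V = KE/2e = 3.175 × 10⁻¹³ / (2 × 1.602 × 10⁻¹⁹) = 991 kV.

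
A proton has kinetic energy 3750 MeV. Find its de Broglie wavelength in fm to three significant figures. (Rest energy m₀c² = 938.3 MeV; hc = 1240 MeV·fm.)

λ = 0.270 fm

Total energy E = KE + m₀c² = 3750 + 938.3 = 4688.3 MeV.
(pc)² = E² − (m₀c²)² = (4688.3)² − (938.3)² = 2.110 × 10⁷ MeV², so pc = 4593 MeV.
λ = hc/(pc) = 1240 MeV·fm / 4593 MeV = 0.270 fm.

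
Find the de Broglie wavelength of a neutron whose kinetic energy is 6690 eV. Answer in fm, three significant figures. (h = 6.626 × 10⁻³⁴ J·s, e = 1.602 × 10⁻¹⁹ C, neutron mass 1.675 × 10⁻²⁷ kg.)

λ = 350 fm

KE = 6690 eV = 1.072 × 10⁻¹⁵ J.
p = √(2mKE) = √(2 × 1.675 × 10⁻²⁷ × 1.072 × 10⁻¹⁵) = 1.895 × 10⁻²¹ kg·m/s.
λ = h/p = 6.626 × 10⁻³⁴ / 1.895 × 10⁻²¹ = 3.50 × 10⁻¹³ m = 350 fm.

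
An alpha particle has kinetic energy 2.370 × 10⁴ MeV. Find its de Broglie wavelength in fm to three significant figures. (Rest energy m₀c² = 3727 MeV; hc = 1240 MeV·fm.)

λ = 0.0456 fm

Total energy E = KE + m₀c² = 2.370 × 10⁴ + 3727 = 27427 MeV.
(pc)² = E² − (m₀c²)² = (27427)² − (3727)² = 7.383 × 10⁸ MeV², so pc = 2.717 × 10⁴ MeV.
λ = hc/(pc) = 1240 MeV·fm / 2.717 × 10⁴ MeV = 0.0456 fm.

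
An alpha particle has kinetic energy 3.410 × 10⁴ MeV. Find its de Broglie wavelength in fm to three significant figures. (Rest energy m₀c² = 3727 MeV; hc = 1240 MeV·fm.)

λ = 0.0329 fm

Total energy E = KE + m₀c² = 3.410 × 10⁴ + 3727 = 37827 MeV.
(pc)² = E² − (m₀c²)² = (37827)² − (3727)² = 1.417 × 10⁹ MeV², so pc = 3.764 × 10⁴ MeV.
λ = hc/(pc) = 1240 MeV·fm / 3.764 × 10⁴ MeV = 0.0329 fm.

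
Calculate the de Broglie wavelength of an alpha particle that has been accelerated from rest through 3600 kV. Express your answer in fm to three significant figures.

λ = 5.35 fm

KE = 2eV = 2 × 1.602 × 10⁻¹⁹ × 3.600 × 10⁶ = 1.153 × 10⁻¹² J.
p = √(2mKE) = √(2 × 6.645 × 10⁻²⁷ × 1.153 × 10⁻¹²) = 1.238 × 10⁻¹⁹ kg·m/s.
λ = h/p = 6.626 × 10⁻³⁴ / 1.238 × 10⁻¹⁹ = 5.35 × 10⁻¹⁵ m = 5.35 fm.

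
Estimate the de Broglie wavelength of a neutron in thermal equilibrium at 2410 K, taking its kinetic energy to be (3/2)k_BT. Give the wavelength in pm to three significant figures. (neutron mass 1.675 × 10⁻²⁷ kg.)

λ = 51.2 pm

KE = (3/2)k_BT = 1.5 × 1.381 × 10⁻²³ × 2410 = 4.992 × 10⁻²⁰ J.
p = √(2mKE) = √(2 × 1.675 × 10⁻²⁷ × 4.992 × 10⁻²⁰) = 1.293 × 10⁻²³ kg·m/s.
λ = h/p = 5.12 × 10⁻¹¹ m = 51.2 pm.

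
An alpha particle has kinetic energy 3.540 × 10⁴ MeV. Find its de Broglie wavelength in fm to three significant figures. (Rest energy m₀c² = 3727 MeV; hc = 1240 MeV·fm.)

Total energy E = KE + m₀c² = 3.540 × 10⁴ + 3727 = 39127 MeV.
(pc)² = E² − (m₀c²)² = (39127)² − (3727)² = 1.517 × 10⁹ MeV², so pc = 3.895 × 10⁴ MeV.
λ = hc/(pc) = 1240 MeV·fm / 3.895 × 10⁴ MeV = 0.0318 fm.

λ = 0.0318 fm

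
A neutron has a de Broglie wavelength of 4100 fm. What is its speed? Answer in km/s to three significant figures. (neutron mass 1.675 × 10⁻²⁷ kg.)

v = 96.5 km/s

p = h/λ = 6.626 × 10⁻³⁴ / 4.100 × 10⁻¹² = 1.616 × 10⁻²² kg·m/s.
v = p/m = 1.616 × 10⁻²² / 1.675 × 10⁻²⁷ = 9.65 × 10⁴ m/s = 96.5 km/s.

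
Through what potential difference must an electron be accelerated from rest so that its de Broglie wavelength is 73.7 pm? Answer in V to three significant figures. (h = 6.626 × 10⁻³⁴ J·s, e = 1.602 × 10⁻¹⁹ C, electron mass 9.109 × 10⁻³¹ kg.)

V = 277 V

p = h/λ = 6.626 × 10⁻³⁴ / 7.370 × 10⁻¹¹ = 8.991 × 10⁻²⁴ kg·m/s.
KE = p²/(2m) = 4.437 × 10⁻¹⁷ J.
V = KE/e = 4.437 × 10⁻¹⁷ / (1.602 × 10⁻¹⁹) = 277 V.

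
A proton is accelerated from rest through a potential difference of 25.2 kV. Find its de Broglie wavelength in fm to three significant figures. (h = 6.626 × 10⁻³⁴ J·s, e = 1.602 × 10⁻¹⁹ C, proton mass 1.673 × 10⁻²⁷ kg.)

KE = eV = 1.602 × 10⁻¹⁹ × 2.520 × 10⁴ = 4.037 × 10⁻¹⁵ J.
p = √(2mKE) = √(2 × 1.673 × 10⁻²⁷ × 4.037 × 10⁻¹⁵) = 3.675 × 10⁻²¹ kg·m/s.
λ = h/p = 6.626 × 10⁻³⁴ / 3.675 × 10⁻²¹ = 1.80 × 10⁻¹³ m = 180 fm.

λ = 180 fm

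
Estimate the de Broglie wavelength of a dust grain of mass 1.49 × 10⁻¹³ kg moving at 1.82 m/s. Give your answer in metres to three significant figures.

λ = 2.44 × 10⁻²¹ m

p = mv = 1.49 × 10⁻¹³ × 1.82 = 2.712 × 10⁻¹³ kg·m/s.
λ = h/p = 6.626 × 10⁻³⁴ / 2.712 × 10⁻¹³ = 2.44 × 10⁻²¹ m.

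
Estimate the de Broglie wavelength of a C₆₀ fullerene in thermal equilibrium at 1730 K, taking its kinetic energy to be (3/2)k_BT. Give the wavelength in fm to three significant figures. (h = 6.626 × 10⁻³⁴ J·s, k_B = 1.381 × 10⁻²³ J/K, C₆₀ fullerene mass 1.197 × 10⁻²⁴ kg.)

KE = (3/2)k_BT = 1.5 × 1.381 × 10⁻²³ × 1730 = 3.584 × 10⁻²⁰ J.
p = √(2mKE) = √(2 × 1.197 × 10⁻²⁴ × 3.584 × 10⁻²⁰) = 2.929 × 10⁻²² kg·m/s.
λ = h/p = 2.26 × 10⁻¹² m = 2260 fm.

λ = 2260 fm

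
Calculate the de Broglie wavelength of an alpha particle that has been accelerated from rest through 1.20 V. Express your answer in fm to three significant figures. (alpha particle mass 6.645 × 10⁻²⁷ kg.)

KE = 2eV = 2 × 1.602 × 10⁻¹⁹ × 1.200 = 3.845 × 10⁻¹⁹ J.
p = √(2mKE) = √(2 × 6.645 × 10⁻²⁷ × 3.845 × 10⁻¹⁹) = 7.148 × 10⁻²³ kg·m/s.
λ = h/p = 6.626 × 10⁻³⁴ / 7.148 × 10⁻²³ = 9.27 × 10⁻¹² m = 9270 fm.

λ = 9270 fm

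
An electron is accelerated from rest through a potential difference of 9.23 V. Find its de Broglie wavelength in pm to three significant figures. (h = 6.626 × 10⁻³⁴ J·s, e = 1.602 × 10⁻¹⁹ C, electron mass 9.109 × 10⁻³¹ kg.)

KE = eV = 1.602 × 10⁻¹⁹ × 9.230 = 1.479 × 10⁻¹⁸ J.
p = √(2mKE) = √(2 × 9.109 × 10⁻³¹ × 1.479 × 10⁻¹⁸) = 1.641 × 10⁻²⁴ kg·m/s.
λ = h/p = 6.626 × 10⁻³⁴ / 1.641 × 10⁻²⁴ = 4.04 × 10⁻¹⁰ m = 404 pm.

λ = 404 pm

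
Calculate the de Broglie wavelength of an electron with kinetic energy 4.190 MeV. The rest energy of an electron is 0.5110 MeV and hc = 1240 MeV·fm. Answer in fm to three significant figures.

Total energy E = KE + m₀c² = 4.190 + 0.5110 = 4.7010 MeV.
(pc)² = E² − (m₀c²)² = (4.7010)² − (0.5110)² = 21.84 MeV², so pc = 4.673 MeV.
λ = hc/(pc) = 1240 MeV·fm / 4.673 MeV = 265 fm.

λ = 265 fm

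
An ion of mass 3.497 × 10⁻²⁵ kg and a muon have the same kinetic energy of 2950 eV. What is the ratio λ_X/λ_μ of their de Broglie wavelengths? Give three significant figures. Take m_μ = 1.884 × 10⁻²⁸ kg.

λ_X/λ_μ = 0.0232

At fixed KE, p = √(2mKE) so λ = h/p ∝ 1/√m.
λ_X/λ_μ = √(m_μ/m_X) = √(1.884 × 10⁻²⁸/3.497 × 10⁻²⁵) = √(5.387 × 10⁻⁴) = 0.0232.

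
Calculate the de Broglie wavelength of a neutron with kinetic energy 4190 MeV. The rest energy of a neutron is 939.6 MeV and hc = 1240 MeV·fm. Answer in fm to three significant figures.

λ = 0.246 fm

Total energy E = KE + m₀c² = 4190 + 939.6 = 5129.6 MeV.
(pc)² = E² − (m₀c²)² = (5129.6)² − (939.6)² = 2.543 × 10⁷ MeV², so pc = 5043 MeV.
λ = hc/(pc) = 1240 MeV·fm / 5043 MeV = 0.246 fm.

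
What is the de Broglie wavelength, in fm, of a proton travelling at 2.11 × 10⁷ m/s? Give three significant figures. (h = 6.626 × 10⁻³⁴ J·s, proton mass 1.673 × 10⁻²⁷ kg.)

p = mv = 1.673 × 10⁻²⁷ × 2.11 × 10⁷ = 3.530 × 10⁻²⁰ kg·m/s.
λ = h/p = 6.626 × 10⁻³⁴ / 3.530 × 10⁻²⁰ = 1.88 × 10⁻¹⁴ m = 18.8 fm.

λ = 18.8 fm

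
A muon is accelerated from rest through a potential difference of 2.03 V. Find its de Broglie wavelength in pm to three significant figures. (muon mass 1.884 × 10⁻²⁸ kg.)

KE = eV = 1.602 × 10⁻¹⁹ × 2.030 = 3.252 × 10⁻¹⁹ J.
p = √(2mKE) = √(2 × 1.884 × 10⁻²⁸ × 3.252 × 10⁻¹⁹) = 1.107 × 10⁻²³ kg·m/s.
λ = h/p = 6.626 × 10⁻³⁴ / 1.107 × 10⁻²³ = 5.99 × 10⁻¹¹ m = 59.9 pm.

λ = 59.9 pm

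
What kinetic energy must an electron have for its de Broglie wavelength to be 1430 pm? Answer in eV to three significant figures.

p = h/λ = 6.626 × 10⁻³⁴ / 1.430 × 10⁻⁹ = 4.634 × 10⁻²⁵ kg·m/s.
KE = p²/(2m) = (4.634 × 10⁻²⁵)² / (2 × 9.109 × 10⁻³¹) = 1.179 × 10⁻¹⁹ J = 0.736 eV.

KE = 0.736 eV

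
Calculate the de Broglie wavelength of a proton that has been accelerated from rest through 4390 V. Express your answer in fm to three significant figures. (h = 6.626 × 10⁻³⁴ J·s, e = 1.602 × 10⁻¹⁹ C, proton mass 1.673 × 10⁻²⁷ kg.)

KE = eV = 1.602 × 10⁻¹⁹ × 4390 = 7.033 × 10⁻¹⁶ J.
p = √(2mKE) = √(2 × 1.673 × 10⁻²⁷ × 7.033 × 10⁻¹⁶) = 1.534 × 10⁻²¹ kg·m/s.
λ = h/p = 6.626 × 10⁻³⁴ / 1.534 × 10⁻²¹ = 4.32 × 10⁻¹³ m = 432 fm.

λ = 432 fm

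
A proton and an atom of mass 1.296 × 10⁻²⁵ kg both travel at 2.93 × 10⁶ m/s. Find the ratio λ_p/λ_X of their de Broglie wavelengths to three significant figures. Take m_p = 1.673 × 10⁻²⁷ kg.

λ_p/λ_X = 77.5

At fixed v, p = mv so λ = h/(mv) ∝ 1/m.
λ_p/λ_X = m_X/m_p = 1.296 × 10⁻²⁵/1.673 × 10⁻²⁷ = 77.5.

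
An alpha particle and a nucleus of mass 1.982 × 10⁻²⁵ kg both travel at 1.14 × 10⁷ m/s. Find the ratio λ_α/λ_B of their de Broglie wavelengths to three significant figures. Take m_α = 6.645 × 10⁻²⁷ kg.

λ_α/λ_B = 29.8

At fixed v, p = mv so λ = h/(mv) ∝ 1/m.
λ_α/λ_B = m_B/m_α = 1.982 × 10⁻²⁵/6.645 × 10⁻²⁷ = 29.8.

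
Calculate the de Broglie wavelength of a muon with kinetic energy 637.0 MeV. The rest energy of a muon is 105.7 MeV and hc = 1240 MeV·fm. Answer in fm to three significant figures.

λ = 1.69 fm

Total energy E = KE + m₀c² = 637.0 + 105.7 = 742.7 MeV.
(pc)² = E² − (m₀c²)² = (742.7)² − (105.7)² = 5.404 × 10⁵ MeV², so pc = 735.1 MeV.
λ = hc/(pc) = 1240 MeV·fm / 735.1 MeV = 1.69 fm.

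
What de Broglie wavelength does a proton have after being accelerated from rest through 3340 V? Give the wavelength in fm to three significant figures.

λ = 495 fm

KE = eV = 1.602 × 10⁻¹⁹ × 3340 = 5.351 × 10⁻¹⁶ J.
p = √(2mKE) = √(2 × 1.673 × 10⁻²⁷ × 5.351 × 10⁻¹⁶) = 1.338 × 10⁻²¹ kg·m/s.
λ = h/p = 6.626 × 10⁻³⁴ / 1.338 × 10⁻²¹ = 4.95 × 10⁻¹³ m = 495 fm.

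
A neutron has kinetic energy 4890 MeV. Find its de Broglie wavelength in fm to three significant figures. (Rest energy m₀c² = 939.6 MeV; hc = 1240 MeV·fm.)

Total energy E = KE + m₀c² = 4890 + 939.6 = 5829.6 MeV.
(pc)² = E² − (m₀c²)² = (5829.6)² − (939.6)² = 3.310 × 10⁷ MeV², so pc = 5753 MeV.
λ = hc/(pc) = 1240 MeV·fm / 5753 MeV = 0.216 fm.

λ = 0.216 fm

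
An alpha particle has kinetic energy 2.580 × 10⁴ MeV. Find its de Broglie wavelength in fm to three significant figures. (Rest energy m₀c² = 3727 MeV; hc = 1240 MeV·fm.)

Total energy E = KE + m₀c² = 2.580 × 10⁴ + 3727 = 29527 MeV.
(pc)² = E² − (m₀c²)² = (29527)² − (3727)² = 8.580 × 10⁸ MeV², so pc = 2.929 × 10⁴ MeV.
λ = hc/(pc) = 1240 MeV·fm / 2.929 × 10⁴ MeV = 0.0423 fm.

λ = 0.0423 fm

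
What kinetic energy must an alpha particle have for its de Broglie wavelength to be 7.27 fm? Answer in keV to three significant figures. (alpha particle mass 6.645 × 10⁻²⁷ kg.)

p = h/λ = 6.626 × 10⁻³⁴ / 7.270 × 10⁻¹⁵ = 9.114 × 10⁻²⁰ kg·m/s.
KE = p²/(2m) = (9.114 × 10⁻²⁰)² / (2 × 6.645 × 10⁻²⁷) = 6.250 × 10⁻¹³ J = 3900 keV.

KE = 3900 keV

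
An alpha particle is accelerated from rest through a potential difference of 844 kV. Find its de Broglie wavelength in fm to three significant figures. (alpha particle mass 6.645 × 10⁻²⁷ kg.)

KE = 2eV = 2 × 1.602 × 10⁻¹⁹ × 8.440 × 10⁵ = 2.704 × 10⁻¹³ J.
p = √(2mKE) = √(2 × 6.645 × 10⁻²⁷ × 2.704 × 10⁻¹³) = 5.995 × 10⁻²⁰ kg·m/s.
λ = h/p = 6.626 × 10⁻³⁴ / 5.995 × 10⁻²⁰ = 1.11 × 10⁻¹⁴ m = 11.1 fm.

λ = 11.1 fm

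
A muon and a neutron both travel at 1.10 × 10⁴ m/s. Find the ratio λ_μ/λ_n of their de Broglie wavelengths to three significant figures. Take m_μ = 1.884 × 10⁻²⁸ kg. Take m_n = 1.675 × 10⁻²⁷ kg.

At fixed v, p = mv so λ = h/(mv) ∝ 1/m.
λ_μ/λ_n = m_n/m_μ = 1.675 × 10⁻²⁷/1.884 × 10⁻²⁸ = 8.89.

λ_μ/λ_n = 8.89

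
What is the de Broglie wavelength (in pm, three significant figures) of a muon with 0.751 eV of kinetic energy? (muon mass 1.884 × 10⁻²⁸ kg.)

KE = 0.751 eV = 1.203 × 10⁻¹⁹ J.
p = √(2mKE) = √(2 × 1.884 × 10⁻²⁸ × 1.203 × 10⁻¹⁹) = 6.733 × 10⁻²⁴ kg·m/s.
λ = h/p = 6.626 × 10⁻³⁴ / 6.733 × 10⁻²⁴ = 9.84 × 10⁻¹¹ m = 98.4 pm.

λ = 98.4 pm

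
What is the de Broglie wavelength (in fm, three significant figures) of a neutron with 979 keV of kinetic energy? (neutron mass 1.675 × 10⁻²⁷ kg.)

λ = 28.9 fm

KE = 979 keV = 1.568 × 10⁻¹³ J.
p = √(2mKE) = √(2 × 1.675 × 10⁻²⁷ × 1.568 × 10⁻¹³) = 2.292 × 10⁻²⁰ kg·m/s.
λ = h/p = 6.626 × 10⁻³⁴ / 2.292 × 10⁻²⁰ = 2.89 × 10⁻¹⁴ m = 28.9 fm.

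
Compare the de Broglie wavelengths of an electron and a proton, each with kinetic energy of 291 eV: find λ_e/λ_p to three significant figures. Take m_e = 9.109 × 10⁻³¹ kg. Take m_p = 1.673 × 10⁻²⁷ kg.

At fixed KE, p = √(2mKE) so λ = h/p ∝ 1/√m.
λ_e/λ_p = √(m_p/m_e) = √(1.673 × 10⁻²⁷/9.109 × 10⁻³¹) = √(1837) = 42.9.

λ_e/λ_p = 42.9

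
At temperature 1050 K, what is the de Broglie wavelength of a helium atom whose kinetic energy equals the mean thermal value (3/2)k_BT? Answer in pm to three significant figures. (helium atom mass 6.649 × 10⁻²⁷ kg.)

λ = 39.0 pm

KE = (3/2)k_BT = 1.5 × 1.381 × 10⁻²³ × 1050 = 2.175 × 10⁻²⁰ J.
p = √(2mKE) = √(2 × 6.649 × 10⁻²⁷ × 2.175 × 10⁻²⁰) = 1.701 × 10⁻²³ kg·m/s.
λ = h/p = 3.90 × 10⁻¹¹ m = 39.0 pm.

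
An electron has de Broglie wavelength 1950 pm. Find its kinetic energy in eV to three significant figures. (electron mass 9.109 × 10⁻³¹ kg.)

p = h/λ = 6.626 × 10⁻³⁴ / 1.950 × 10⁻⁹ = 3.398 × 10⁻²⁵ kg·m/s.
KE = p²/(2m) = (3.398 × 10⁻²⁵)² / (2 × 9.109 × 10⁻³¹) = 6.338 × 10⁻²⁰ J = 0.396 eV.

KE = 0.396 eV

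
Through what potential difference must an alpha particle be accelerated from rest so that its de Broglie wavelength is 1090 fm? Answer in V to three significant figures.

p = h/λ = 6.626 × 10⁻³⁴ / 1.090 × 10⁻¹² = 6.079 × 10⁻²² kg·m/s.
KE = p²/(2m) = 2.781 × 10⁻¹⁷ J.
V = KE/2e = 2.781 × 10⁻¹⁷ / (2 × 1.602 × 10⁻¹⁹) = 86.8 V.

V = 86.8 V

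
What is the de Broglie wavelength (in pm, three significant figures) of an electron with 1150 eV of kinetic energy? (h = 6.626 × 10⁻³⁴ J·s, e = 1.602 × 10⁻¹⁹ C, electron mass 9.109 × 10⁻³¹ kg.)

KE = 1150 eV = 1.842 × 10⁻¹⁶ J.
p = √(2mKE) = √(2 × 9.109 × 10⁻³¹ × 1.842 × 10⁻¹⁶) = 1.832 × 10⁻²³ kg·m/s.
λ = h/p = 6.626 × 10⁻³⁴ / 1.832 × 10⁻²³ = 3.62 × 10⁻¹¹ m = 36.2 pm.

λ = 36.2 pm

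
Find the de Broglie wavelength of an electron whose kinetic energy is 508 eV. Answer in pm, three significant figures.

λ = 54.4 pm

KE = 508 eV = 8.138 × 10⁻¹⁷ J.
p = √(2mKE) = √(2 × 9.109 × 10⁻³¹ × 8.138 × 10⁻¹⁷) = 1.218 × 10⁻²³ kg·m/s.
λ = h/p = 6.626 × 10⁻³⁴ / 1.218 × 10⁻²³ = 5.44 × 10⁻¹¹ m = 54.4 pm.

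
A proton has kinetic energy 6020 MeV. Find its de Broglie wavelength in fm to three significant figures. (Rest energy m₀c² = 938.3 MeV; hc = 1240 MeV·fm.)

λ = 0.180 fm

Total energy E = KE + m₀c² = 6020 + 938.3 = 6958.3 MeV.
(pc)² = E² − (m₀c²)² = (6958.3)² − (938.3)² = 4.754 × 10⁷ MeV², so pc = 6895 MeV.
λ = hc/(pc) = 1240 MeV·fm / 6895 MeV = 0.180 fm.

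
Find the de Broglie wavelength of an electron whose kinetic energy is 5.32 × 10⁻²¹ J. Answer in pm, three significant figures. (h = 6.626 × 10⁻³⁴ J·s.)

p = √(2mKE) = √(2 × 9.109 × 10⁻³¹ × 5.320 × 10⁻²¹) = 9.845 × 10⁻²⁶ kg·m/s.
λ = h/p = 6.626 × 10⁻³⁴ / 9.845 × 10⁻²⁶ = 6.73 × 10⁻⁹ m = 6730 pm.

λ = 6730 pm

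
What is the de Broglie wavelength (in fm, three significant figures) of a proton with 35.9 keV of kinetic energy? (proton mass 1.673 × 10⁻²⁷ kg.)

λ = 151 fm

KE = 35.9 keV = 5.751 × 10⁻¹⁵ J.
p = √(2mKE) = √(2 × 1.673 × 10⁻²⁷ × 5.751 × 10⁻¹⁵) = 4.387 × 10⁻²¹ kg·m/s.
λ = h/p = 6.626 × 10⁻³⁴ / 4.387 × 10⁻²¹ = 1.51 × 10⁻¹³ m = 151 fm.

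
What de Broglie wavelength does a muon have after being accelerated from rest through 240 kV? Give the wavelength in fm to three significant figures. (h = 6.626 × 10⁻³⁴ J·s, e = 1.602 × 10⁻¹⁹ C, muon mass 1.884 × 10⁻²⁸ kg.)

KE = eV = 1.602 × 10⁻¹⁹ × 2.400 × 10⁵ = 3.845 × 10⁻¹⁴ J.
p = √(2mKE) = √(2 × 1.884 × 10⁻²⁸ × 3.845 × 10⁻¹⁴) = 3.806 × 10⁻²¹ kg·m/s.
λ = h/p = 6.626 × 10⁻³⁴ / 3.806 × 10⁻²¹ = 1.74 × 10⁻¹³ m = 174 fm.

λ = 174 fm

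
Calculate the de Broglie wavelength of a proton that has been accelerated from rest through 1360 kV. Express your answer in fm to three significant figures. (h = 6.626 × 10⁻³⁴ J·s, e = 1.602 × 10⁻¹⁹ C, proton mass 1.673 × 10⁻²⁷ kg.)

λ = 24.5 fm

KE = eV = 1.602 × 10⁻¹⁹ × 1.360 × 10⁶ = 2.179 × 10⁻¹³ J.
p = √(2mKE) = √(2 × 1.673 × 10⁻²⁷ × 2.179 × 10⁻¹³) = 2.700 × 10⁻²⁰ kg·m/s.
λ = h/p = 6.626 × 10⁻³⁴ / 2.700 × 10⁻²⁰ = 2.45 × 10⁻¹⁴ m = 24.5 fm.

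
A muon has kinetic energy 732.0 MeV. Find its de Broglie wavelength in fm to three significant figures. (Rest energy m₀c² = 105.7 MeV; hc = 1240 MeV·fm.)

Total energy E = KE + m₀c² = 732.0 + 105.7 = 837.7 MeV.
(pc)² = E² − (m₀c²)² = (837.7)² − (105.7)² = 6.906 × 10⁵ MeV², so pc = 831.0 MeV.
λ = hc/(pc) = 1240 MeV·fm / 831.0 MeV = 1.49 fm.

λ = 1.49 fm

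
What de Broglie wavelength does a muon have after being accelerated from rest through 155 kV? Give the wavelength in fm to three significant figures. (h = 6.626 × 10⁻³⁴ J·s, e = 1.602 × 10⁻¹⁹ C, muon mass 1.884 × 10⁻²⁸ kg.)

λ = 217 fm

KE = eV = 1.602 × 10⁻¹⁹ × 1.550 × 10⁵ = 2.483 × 10⁻¹⁴ J.
p = √(2mKE) = √(2 × 1.884 × 10⁻²⁸ × 2.483 × 10⁻¹⁴) = 3.059 × 10⁻²¹ kg·m/s.
λ = h/p = 6.626 × 10⁻³⁴ / 3.059 × 10⁻²¹ = 2.17 × 10⁻¹³ m = 217 fm.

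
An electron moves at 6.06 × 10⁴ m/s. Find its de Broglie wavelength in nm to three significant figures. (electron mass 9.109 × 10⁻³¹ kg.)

λ = 12.0 nm

p = mv = 9.109 × 10⁻³¹ × 6.06 × 10⁴ = 5.520 × 10⁻²⁶ kg·m/s.
λ = h/p = 6.626 × 10⁻³⁴ / 5.520 × 10⁻²⁶ = 1.20 × 10⁻⁸ m = 12.0 nm.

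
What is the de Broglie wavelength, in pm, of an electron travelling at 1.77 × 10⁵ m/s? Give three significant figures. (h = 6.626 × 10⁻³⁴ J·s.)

λ = 4110 pm

p = mv = 9.109 × 10⁻³¹ × 1.77 × 10⁵ = 1.612 × 10⁻²⁵ kg·m/s.
λ = h/p = 6.626 × 10⁻³⁴ / 1.612 × 10⁻²⁵ = 4.11 × 10⁻⁹ m = 4110 pm.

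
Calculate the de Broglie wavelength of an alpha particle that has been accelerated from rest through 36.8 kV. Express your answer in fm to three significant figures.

KE = 2eV = 2 × 1.602 × 10⁻¹⁹ × 3.680 × 10⁴ = 1.179 × 10⁻¹⁴ J.
p = √(2mKE) = √(2 × 6.645 × 10⁻²⁷ × 1.179 × 10⁻¹⁴) = 1.252 × 10⁻²⁰ kg·m/s.
λ = h/p = 6.626 × 10⁻³⁴ / 1.252 × 10⁻²⁰ = 5.29 × 10⁻¹⁴ m = 52.9 fm.

λ = 52.9 fm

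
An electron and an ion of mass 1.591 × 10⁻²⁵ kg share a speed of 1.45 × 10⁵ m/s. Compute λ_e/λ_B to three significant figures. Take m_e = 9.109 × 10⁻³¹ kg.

At fixed v, p = mv so λ = h/(mv) ∝ 1/m.
λ_e/λ_B = m_B/m_e = 1.591 × 10⁻²⁵/9.109 × 10⁻³¹ = 1.75 × 10⁵.

λ_e/λ_B = 1.75 × 10⁵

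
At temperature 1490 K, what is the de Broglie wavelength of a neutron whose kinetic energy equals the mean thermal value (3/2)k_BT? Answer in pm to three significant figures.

KE = (3/2)k_BT = 1.5 × 1.381 × 10⁻²³ × 1490 = 3.087 × 10⁻²⁰ J.
p = √(2mKE) = √(2 × 1.675 × 10⁻²⁷ × 3.087 × 10⁻²⁰) = 1.017 × 10⁻²³ kg·m/s.
λ = h/p = 6.52 × 10⁻¹¹ m = 65.2 pm.

λ = 65.2 pm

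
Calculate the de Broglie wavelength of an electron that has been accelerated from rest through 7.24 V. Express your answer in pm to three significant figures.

λ = 456 pm

KE = eV = 1.602 × 10⁻¹⁹ × 7.240 = 1.160 × 10⁻¹⁸ J.
p = √(2mKE) = √(2 × 9.109 × 10⁻³¹ × 1.160 × 10⁻¹⁸) = 1.454 × 10⁻²⁴ kg·m/s.
λ = h/p = 6.626 × 10⁻³⁴ / 1.454 × 10⁻²⁴ = 4.56 × 10⁻¹⁰ m = 456 pm.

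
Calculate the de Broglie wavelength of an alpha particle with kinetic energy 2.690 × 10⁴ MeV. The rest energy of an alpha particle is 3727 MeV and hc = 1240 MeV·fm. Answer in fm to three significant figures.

Total energy E = KE + m₀c² = 2.690 × 10⁴ + 3727 = 30627 MeV.
(pc)² = E² − (m₀c²)² = (30627)² − (3727)² = 9.241 × 10⁸ MeV², so pc = 3.040 × 10⁴ MeV.
λ = hc/(pc) = 1240 MeV·fm / 3.040 × 10⁴ MeV = 0.0408 fm.

λ = 0.0408 fm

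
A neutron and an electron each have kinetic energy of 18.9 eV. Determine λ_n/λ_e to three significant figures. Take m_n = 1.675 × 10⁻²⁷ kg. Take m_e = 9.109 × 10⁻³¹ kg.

λ_n/λ_e = 0.0233

At fixed KE, p = √(2mKE) so λ = h/p ∝ 1/√m.
λ_n/λ_e = √(m_e/m_n) = √(9.109 × 10⁻³¹/1.675 × 10⁻²⁷) = √(5.438 × 10⁻⁴) = 0.0233.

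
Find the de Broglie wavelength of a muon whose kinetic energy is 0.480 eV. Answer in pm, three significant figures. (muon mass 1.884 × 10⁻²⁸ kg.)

KE = 0.480 eV = 7.690 × 10⁻²⁰ J.
p = √(2mKE) = √(2 × 1.884 × 10⁻²⁸ × 7.690 × 10⁻²⁰) = 5.383 × 10⁻²⁴ kg·m/s.
λ = h/p = 6.626 × 10⁻³⁴ / 5.383 × 10⁻²⁴ = 1.23 × 10⁻¹⁰ m = 123 pm.

λ = 123 pm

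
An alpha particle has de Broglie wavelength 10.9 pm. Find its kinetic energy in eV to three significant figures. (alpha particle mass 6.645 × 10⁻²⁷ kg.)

p = h/λ = 6.626 × 10⁻³⁴ / 1.090 × 10⁻¹¹ = 6.079 × 10⁻²³ kg·m/s.
KE = p²/(2m) = (6.079 × 10⁻²³)² / (2 × 6.645 × 10⁻²⁷) = 2.781 × 10⁻¹⁹ J = 1.74 eV.

KE = 1.74 eV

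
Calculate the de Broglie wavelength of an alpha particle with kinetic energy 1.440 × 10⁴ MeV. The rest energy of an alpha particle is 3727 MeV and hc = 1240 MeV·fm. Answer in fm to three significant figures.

Total energy E = KE + m₀c² = 1.440 × 10⁴ + 3727 = 18127 MeV.
(pc)² = E² − (m₀c²)² = (18127)² − (3727)² = 3.147 × 10⁸ MeV², so pc = 1.774 × 10⁴ MeV.
λ = hc/(pc) = 1240 MeV·fm / 1.774 × 10⁴ MeV = 0.0699 fm.

λ = 0.0699 fm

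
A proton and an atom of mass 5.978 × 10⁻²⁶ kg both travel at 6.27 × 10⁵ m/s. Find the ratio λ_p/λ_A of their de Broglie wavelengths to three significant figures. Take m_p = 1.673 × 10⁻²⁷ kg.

λ_p/λ_A = 35.7

At fixed v, p = mv so λ = h/(mv) ∝ 1/m.
λ_p/λ_A = m_A/m_p = 5.978 × 10⁻²⁶/1.673 × 10⁻²⁷ = 35.7.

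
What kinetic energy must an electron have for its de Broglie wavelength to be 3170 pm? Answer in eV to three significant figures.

p = h/λ = 6.626 × 10⁻³⁴ / 3.170 × 10⁻⁹ = 2.090 × 10⁻²⁵ kg·m/s.
KE = p²/(2m) = (2.090 × 10⁻²⁵)² / (2 × 9.109 × 10⁻³¹) = 2.398 × 10⁻²⁰ J = 0.150 eV.

KE = 0.150 eV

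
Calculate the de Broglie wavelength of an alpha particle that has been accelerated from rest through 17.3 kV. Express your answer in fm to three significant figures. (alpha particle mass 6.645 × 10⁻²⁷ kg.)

λ = 77.2 fm

KE = 2eV = 2 × 1.602 × 10⁻¹⁹ × 1.730 × 10⁴ = 5.543 × 10⁻¹⁵ J.
p = √(2mKE) = √(2 × 6.645 × 10⁻²⁷ × 5.543 × 10⁻¹⁵) = 8.583 × 10⁻²¹ kg·m/s.
λ = h/p = 6.626 × 10⁻³⁴ / 8.583 × 10⁻²¹ = 7.72 × 10⁻¹⁴ m = 77.2 fm.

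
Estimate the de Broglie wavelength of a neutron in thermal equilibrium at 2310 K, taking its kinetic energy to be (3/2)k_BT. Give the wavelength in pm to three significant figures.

λ = 52.3 pm

KE = (3/2)k_BT = 1.5 × 1.381 × 10⁻²³ × 2310 = 4.785 × 10⁻²⁰ J.
p = √(2mKE) = √(2 × 1.675 × 10⁻²⁷ × 4.785 × 10⁻²⁰) = 1.266 × 10⁻²³ kg·m/s.
λ = h/p = 5.23 × 10⁻¹¹ m = 52.3 pm.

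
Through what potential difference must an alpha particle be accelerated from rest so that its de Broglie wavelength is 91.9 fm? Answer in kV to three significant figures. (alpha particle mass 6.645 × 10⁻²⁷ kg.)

V = 12.2 kV

p = h/λ = 6.626 × 10⁻³⁴ / 9.190 × 10⁻¹⁴ = 7.210 × 10⁻²¹ kg·m/s.
KE = p²/(2m) = 3.912 × 10⁻¹⁵ J.
V = KE/2e = 3.912 × 10⁻¹⁵ / (2 × 1.602 × 10⁻¹⁹) = 12.2 kV.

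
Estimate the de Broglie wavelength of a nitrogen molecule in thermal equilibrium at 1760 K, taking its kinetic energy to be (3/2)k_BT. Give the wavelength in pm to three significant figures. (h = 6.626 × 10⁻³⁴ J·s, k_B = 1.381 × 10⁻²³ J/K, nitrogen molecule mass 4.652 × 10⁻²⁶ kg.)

KE = (3/2)k_BT = 1.5 × 1.381 × 10⁻²³ × 1760 = 3.646 × 10⁻²⁰ J.
p = √(2mKE) = √(2 × 4.652 × 10⁻²⁶ × 3.646 × 10⁻²⁰) = 5.824 × 10⁻²³ kg·m/s.
λ = h/p = 1.14 × 10⁻¹¹ m = 11.4 pm.

λ = 11.4 pm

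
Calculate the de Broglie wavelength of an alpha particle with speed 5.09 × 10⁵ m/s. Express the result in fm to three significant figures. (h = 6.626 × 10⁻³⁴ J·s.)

λ = 196 fm

p = mv = 6.645 × 10⁻²⁷ × 5.09 × 10⁵ = 3.382 × 10⁻²¹ kg·m/s.
λ = h/p = 6.626 × 10⁻³⁴ / 3.382 × 10⁻²¹ = 1.96 × 10⁻¹³ m = 196 fm.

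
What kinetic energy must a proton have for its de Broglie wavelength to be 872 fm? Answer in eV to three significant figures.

p = h/λ = 6.626 × 10⁻³⁴ / 8.720 × 10⁻¹³ = 7.599 × 10⁻²² kg·m/s.
KE = p²/(2m) = (7.599 × 10⁻²²)² / (2 × 1.673 × 10⁻²⁷) = 1.726 × 10⁻¹⁶ J = 1080 eV.

KE = 1080 eV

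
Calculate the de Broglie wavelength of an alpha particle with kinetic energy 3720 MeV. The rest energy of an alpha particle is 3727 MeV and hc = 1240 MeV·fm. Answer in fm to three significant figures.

λ = 0.192 fm

Total energy E = KE + m₀c² = 3720 + 3727 = 7447 MeV.
(pc)² = E² − (m₀c²)² = (7447)² − (3727)² = 4.157 × 10⁷ MeV², so pc = 6447 MeV.
λ = hc/(pc) = 1240 MeV·fm / 6447 MeV = 0.192 fm.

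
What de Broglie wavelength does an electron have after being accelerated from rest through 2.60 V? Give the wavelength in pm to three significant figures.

λ = 761 pm

KE = eV = 1.602 × 10⁻¹⁹ × 2.600 = 4.165 × 10⁻¹⁹ J.
p = √(2mKE) = √(2 × 9.109 × 10⁻³¹ × 4.165 × 10⁻¹⁹) = 8.711 × 10⁻²⁵ kg·m/s.
λ = h/p = 6.626 × 10⁻³⁴ / 8.711 × 10⁻²⁵ = 7.61 × 10⁻¹⁰ m = 761 pm.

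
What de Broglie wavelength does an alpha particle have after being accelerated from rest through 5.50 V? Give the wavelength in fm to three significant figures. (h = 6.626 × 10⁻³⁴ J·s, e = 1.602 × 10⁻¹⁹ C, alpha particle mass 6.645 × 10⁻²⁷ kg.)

λ = 4330 fm

KE = 2eV = 2 × 1.602 × 10⁻¹⁹ × 5.500 = 1.762 × 10⁻¹⁸ J.
p = √(2mKE) = √(2 × 6.645 × 10⁻²⁷ × 1.762 × 10⁻¹⁸) = 1.530 × 10⁻²² kg·m/s.
λ = h/p = 6.626 × 10⁻³⁴ / 1.530 × 10⁻²² = 4.33 × 10⁻¹² m = 4330 fm.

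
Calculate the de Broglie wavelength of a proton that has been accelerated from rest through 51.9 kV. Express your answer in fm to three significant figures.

KE = eV = 1.602 × 10⁻¹⁹ × 5.190 × 10⁴ = 8.314 × 10⁻¹⁵ J.
p = √(2mKE) = √(2 × 1.673 × 10⁻²⁷ × 8.314 × 10⁻¹⁵) = 5.274 × 10⁻²¹ kg·m/s.
λ = h/p = 6.626 × 10⁻³⁴ / 5.274 × 10⁻²¹ = 1.26 × 10⁻¹³ m = 126 fm.

λ = 126 fm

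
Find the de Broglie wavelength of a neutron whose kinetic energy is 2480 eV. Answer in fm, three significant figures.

KE = 2480 eV = 3.973 × 10⁻¹⁶ J.
p = √(2mKE) = √(2 × 1.675 × 10⁻²⁷ × 3.973 × 10⁻¹⁶) = 1.154 × 10⁻²¹ kg·m/s.
λ = h/p = 6.626 × 10⁻³⁴ / 1.154 × 10⁻²¹ = 5.74 × 10⁻¹³ m = 574 fm.

λ = 574 fm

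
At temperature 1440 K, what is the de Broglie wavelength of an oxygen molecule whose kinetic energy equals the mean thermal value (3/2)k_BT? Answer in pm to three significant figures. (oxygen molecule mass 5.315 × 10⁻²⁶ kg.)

λ = 11.8 pm

KE = (3/2)k_BT = 1.5 × 1.381 × 10⁻²³ × 1440 = 2.983 × 10⁻²⁰ J.
p = √(2mKE) = √(2 × 5.315 × 10⁻²⁶ × 2.983 × 10⁻²⁰) = 5.631 × 10⁻²³ kg·m/s.
λ = h/p = 1.18 × 10⁻¹¹ m = 11.8 pm.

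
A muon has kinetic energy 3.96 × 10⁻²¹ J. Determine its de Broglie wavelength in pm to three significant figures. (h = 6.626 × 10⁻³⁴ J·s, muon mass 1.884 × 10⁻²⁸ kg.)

λ = 542 pm

p = √(2mKE) = √(2 × 1.884 × 10⁻²⁸ × 3.960 × 10⁻²¹) = 1.222 × 10⁻²⁴ kg·m/s.
λ = h/p = 6.626 × 10⁻³⁴ / 1.222 × 10⁻²⁴ = 5.42 × 10⁻¹⁰ m = 542 pm.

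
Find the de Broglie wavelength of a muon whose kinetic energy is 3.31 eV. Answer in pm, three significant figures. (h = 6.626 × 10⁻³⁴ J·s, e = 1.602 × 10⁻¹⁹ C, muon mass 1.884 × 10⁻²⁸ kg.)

λ = 46.9 pm

KE = 3.31 eV = 5.303 × 10⁻¹⁹ J.
p = √(2mKE) = √(2 × 1.884 × 10⁻²⁸ × 5.303 × 10⁻¹⁹) = 1.414 × 10⁻²³ kg·m/s.
λ = h/p = 6.626 × 10⁻³⁴ / 1.414 × 10⁻²³ = 4.69 × 10⁻¹¹ m = 46.9 pm.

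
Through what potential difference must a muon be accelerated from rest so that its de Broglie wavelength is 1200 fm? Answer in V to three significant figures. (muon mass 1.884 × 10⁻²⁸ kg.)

p = h/λ = 6.626 × 10⁻³⁴ / 1.200 × 10⁻¹² = 5.522 × 10⁻²² kg·m/s.
KE = p²/(2m) = 8.092 × 10⁻¹⁶ J.
V = KE/e = 8.092 × 10⁻¹⁶ / (1.602 × 10⁻¹⁹) = 5050 V.

V = 5050 V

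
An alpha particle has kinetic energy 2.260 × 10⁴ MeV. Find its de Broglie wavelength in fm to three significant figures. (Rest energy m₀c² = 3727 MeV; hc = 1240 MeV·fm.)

λ = 0.0476 fm

Total energy E = KE + m₀c² = 2.260 × 10⁴ + 3727 = 26327 MeV.
(pc)² = E² − (m₀c²)² = (26327)² − (3727)² = 6.792 × 10⁸ MeV², so pc = 2.606 × 10⁴ MeV.
λ = hc/(pc) = 1240 MeV·fm / 2.606 × 10⁴ MeV = 0.0476 fm.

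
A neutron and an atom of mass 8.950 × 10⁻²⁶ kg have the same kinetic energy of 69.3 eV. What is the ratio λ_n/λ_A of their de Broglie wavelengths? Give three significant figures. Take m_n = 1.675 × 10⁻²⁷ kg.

λ_n/λ_A = 7.31

At fixed KE, p = √(2mKE) so λ = h/p ∝ 1/√m.
λ_n/λ_A = √(m_A/m_n) = √(8.950 × 10⁻²⁶/1.675 × 10⁻²⁷) = √(53.43) = 7.31.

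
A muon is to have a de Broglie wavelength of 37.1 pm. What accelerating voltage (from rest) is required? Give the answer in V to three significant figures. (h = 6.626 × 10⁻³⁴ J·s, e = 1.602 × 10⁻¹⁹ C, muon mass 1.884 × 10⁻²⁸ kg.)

p = h/λ = 6.626 × 10⁻³⁴ / 3.710 × 10⁻¹¹ = 1.786 × 10⁻²³ kg·m/s.
KE = p²/(2m) = 8.465 × 10⁻¹⁹ J.
V = KE/e = 8.465 × 10⁻¹⁹ / (1.602 × 10⁻¹⁹) = 5.28 V.

V = 5.28 V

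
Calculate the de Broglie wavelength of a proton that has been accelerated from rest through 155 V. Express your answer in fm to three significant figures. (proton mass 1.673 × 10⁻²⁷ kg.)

λ = 2300 fm

KE = eV = 1.602 × 10⁻¹⁹ × 155.0 = 2.483 × 10⁻¹⁷ J.
p = √(2mKE) = √(2 × 1.673 × 10⁻²⁷ × 2.483 × 10⁻¹⁷) = 2.882 × 10⁻²² kg·m/s.
λ = h/p = 6.626 × 10⁻³⁴ / 2.882 × 10⁻²² = 2.30 × 10⁻¹² m = 2300 fm.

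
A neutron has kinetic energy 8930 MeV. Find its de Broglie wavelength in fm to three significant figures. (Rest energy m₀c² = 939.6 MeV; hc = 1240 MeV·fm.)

Total energy E = KE + m₀c² = 8930 + 939.6 = 9869.6 MeV.
(pc)² = E² − (m₀c²)² = (9869.6)² − (939.6)² = 9.653 × 10⁷ MeV², so pc = 9825 MeV.
λ = hc/(pc) = 1240 MeV·fm / 9825 MeV = 0.126 fm.

λ = 0.126 fm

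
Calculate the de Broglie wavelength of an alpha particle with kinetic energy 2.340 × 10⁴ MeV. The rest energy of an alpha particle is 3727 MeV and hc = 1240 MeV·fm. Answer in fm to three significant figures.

Total energy E = KE + m₀c² = 2.340 × 10⁴ + 3727 = 27127 MeV.
(pc)² = E² − (m₀c²)² = (27127)² − (3727)² = 7.220 × 10⁸ MeV², so pc = 2.687 × 10⁴ MeV.
λ = hc/(pc) = 1240 MeV·fm / 2.687 × 10⁴ MeV = 0.0461 fm.

λ = 0.0461 fm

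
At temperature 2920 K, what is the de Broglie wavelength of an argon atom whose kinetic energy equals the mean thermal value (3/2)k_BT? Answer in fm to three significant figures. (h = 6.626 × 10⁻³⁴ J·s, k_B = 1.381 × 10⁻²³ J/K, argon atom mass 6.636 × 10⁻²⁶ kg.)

λ = 7400 fm

KE = (3/2)k_BT = 1.5 × 1.381 × 10⁻²³ × 2920 = 6.049 × 10⁻²⁰ J.
p = √(2mKE) = √(2 × 6.636 × 10⁻²⁶ × 6.049 × 10⁻²⁰) = 8.960 × 10⁻²³ kg·m/s.
λ = h/p = 7.40 × 10⁻¹² m = 7400 fm.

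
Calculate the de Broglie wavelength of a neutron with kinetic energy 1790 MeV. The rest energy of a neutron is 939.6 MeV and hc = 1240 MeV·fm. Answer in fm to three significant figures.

λ = 0.484 fm

Total energy E = KE + m₀c² = 1790 + 939.6 = 2729.6 MeV.
(pc)² = E² − (m₀c²)² = (2729.6)² − (939.6)² = 6.568 × 10⁶ MeV², so pc = 2563 MeV.
λ = hc/(pc) = 1240 MeV·fm / 2563 MeV = 0.484 fm.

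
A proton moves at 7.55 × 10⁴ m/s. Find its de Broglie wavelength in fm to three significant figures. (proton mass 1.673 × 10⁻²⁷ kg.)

p = mv = 1.673 × 10⁻²⁷ × 7.55 × 10⁴ = 1.263 × 10⁻²² kg·m/s.
λ = h/p = 6.626 × 10⁻³⁴ / 1.263 × 10⁻²² = 5.25 × 10⁻¹² m = 5250 fm.

λ = 5250 fm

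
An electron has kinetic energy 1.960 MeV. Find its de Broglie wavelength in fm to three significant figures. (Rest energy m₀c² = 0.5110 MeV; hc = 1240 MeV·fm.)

λ = 513 fm

Total energy E = KE + m₀c² = 1.960 + 0.5110 = 2.4710 MeV.
(pc)² = E² − (m₀c²)² = (2.4710)² − (0.5110)² = 5.845 MeV², so pc = 2.418 MeV.
λ = hc/(pc) = 1240 MeV·fm / 2.418 MeV = 513 fm.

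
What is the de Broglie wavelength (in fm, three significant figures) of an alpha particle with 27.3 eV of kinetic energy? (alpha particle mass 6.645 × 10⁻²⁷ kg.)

KE = 27.3 eV = 4.373 × 10⁻¹⁸ J.
p = √(2mKE) = √(2 × 6.645 × 10⁻²⁷ × 4.373 × 10⁻¹⁸) = 2.411 × 10⁻²² kg·m/s.
λ = h/p = 6.626 × 10⁻³⁴ / 2.411 × 10⁻²² = 2.75 × 10⁻¹² m = 2750 fm.

λ = 2750 fm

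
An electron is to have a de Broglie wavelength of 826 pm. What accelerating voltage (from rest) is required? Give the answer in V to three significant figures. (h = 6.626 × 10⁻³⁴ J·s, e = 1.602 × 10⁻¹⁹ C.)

V = 2.20 V

p = h/λ = 6.626 × 10⁻³⁴ / 8.260 × 10⁻¹⁰ = 8.022 × 10⁻²⁵ kg·m/s.
KE = p²/(2m) = 3.532 × 10⁻¹⁹ J.
V = KE/e = 3.532 × 10⁻¹⁹ / (1.602 × 10⁻¹⁹) = 2.20 V.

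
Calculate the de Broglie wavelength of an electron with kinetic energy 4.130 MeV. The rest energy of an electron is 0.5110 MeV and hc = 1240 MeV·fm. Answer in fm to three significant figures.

Total energy E = KE + m₀c² = 4.130 + 0.5110 = 4.6410 MeV.
(pc)² = E² − (m₀c²)² = (4.6410)² − (0.5110)² = 21.28 MeV², so pc = 4.613 MeV.
λ = hc/(pc) = 1240 MeV·fm / 4.613 MeV = 269 fm.

λ = 269 fm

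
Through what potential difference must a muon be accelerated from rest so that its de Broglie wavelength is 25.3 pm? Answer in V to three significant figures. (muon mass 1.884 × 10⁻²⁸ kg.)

V = 11.4 V

p = h/λ = 6.626 × 10⁻³⁴ / 2.530 × 10⁻¹¹ = 2.619 × 10⁻²³ kg·m/s.
KE = p²/(2m) = 1.820 × 10⁻¹⁸ J.
V = KE/e = 1.820 × 10⁻¹⁸ / (1.602 × 10⁻¹⁹) = 11.4 V.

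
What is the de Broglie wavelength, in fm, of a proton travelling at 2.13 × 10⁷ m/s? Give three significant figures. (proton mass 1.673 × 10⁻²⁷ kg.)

λ = 18.6 fm

p = mv = 1.673 × 10⁻²⁷ × 2.13 × 10⁷ = 3.563 × 10⁻²⁰ kg·m/s.
λ = h/p = 6.626 × 10⁻³⁴ / 3.563 × 10⁻²⁰ = 1.86 × 10⁻¹⁴ m = 18.6 fm.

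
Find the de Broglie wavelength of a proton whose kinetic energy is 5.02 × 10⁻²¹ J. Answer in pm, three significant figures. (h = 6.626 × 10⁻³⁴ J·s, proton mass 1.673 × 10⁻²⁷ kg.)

p = √(2mKE) = √(2 × 1.673 × 10⁻²⁷ × 5.020 × 10⁻²¹) = 4.098 × 10⁻²⁴ kg·m/s.
λ = h/p = 6.626 × 10⁻³⁴ / 4.098 × 10⁻²⁴ = 1.62 × 10⁻¹⁰ m = 162 pm.

λ = 162 pm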